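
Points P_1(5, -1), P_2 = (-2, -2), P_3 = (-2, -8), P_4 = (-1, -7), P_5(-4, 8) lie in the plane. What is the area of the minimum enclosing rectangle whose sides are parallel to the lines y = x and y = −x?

In coordinates u = x + y, v = x − y the rectangle is axis-aligned; the map (x,y)→(u,v) scales areas by 2.
u-values: 4, -4, -10, -8, 4; range = 4 − (-10) = 14.
v-values: 6, 0, 6, 6, -12; range = 6 − (-12) = 18.
Area = (14 × 18) / 2 = 126.

126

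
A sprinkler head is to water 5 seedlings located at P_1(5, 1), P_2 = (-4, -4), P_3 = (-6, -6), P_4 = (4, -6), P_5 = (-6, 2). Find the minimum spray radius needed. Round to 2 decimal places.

The minimum enclosing circle of a finite set is fixed by two of the points (as a diameter) or three (as a circumcircle).
The minimum enclosing circle is determined by three boundary points: P_1, P_3, P_5.
Their circumcentre is (-9/11, -2) with r² = 5185/121.
The farthest remaining point P_4 is at distance² 4745/121 ≤ 5185/121.
r = √(5185/121) ≈ 6.55.

6.55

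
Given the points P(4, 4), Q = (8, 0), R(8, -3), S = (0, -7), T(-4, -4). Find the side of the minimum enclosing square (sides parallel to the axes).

12

The bounding box has width 12 and height 11.
An axis-aligned square enclosing the set must have side ≥ max(width, height).
So the minimum side is max(12, 11) = 12.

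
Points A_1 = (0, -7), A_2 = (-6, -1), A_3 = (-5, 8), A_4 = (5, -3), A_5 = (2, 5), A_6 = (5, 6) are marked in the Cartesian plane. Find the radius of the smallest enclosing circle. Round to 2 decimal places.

8.02

A smallest enclosing disk is always determined by at most three of the input points on its boundary.
The minimum enclosing circle is determined by three boundary points: A_1, A_3, A_6.
Their circumcentre is (-17/14, 13/14) with r² = 6305/98.
The farthest remaining point A_4 is at distance² 5297/98 ≤ 6305/98.
r = √(6305/98) ≈ 8.02.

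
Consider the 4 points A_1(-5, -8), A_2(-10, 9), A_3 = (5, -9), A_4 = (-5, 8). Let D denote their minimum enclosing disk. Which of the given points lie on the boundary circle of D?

A_2, A_3

A smallest enclosing disk is always determined by at most three of the input points on its boundary.
The farthest pair is A_2–A_3 with squared distance 549. The circle on this segment as diameter has centre (-2.5, 0) and r² = 549/4 = 137.25.
Check A_1: distance² to centre = 70.25 ≤ 137.25, so it lies inside.
All remaining points lie in this disk, and no smaller disk contains both endpoints, so this is the minimum enclosing circle.
The points at distance exactly r from the centre are A_2, A_3 — 2 points.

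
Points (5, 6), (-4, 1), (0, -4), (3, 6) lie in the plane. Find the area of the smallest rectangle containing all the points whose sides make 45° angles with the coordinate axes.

67.5

In coordinates u = x + y, v = x − y the rectangle is axis-aligned; the map (x,y)→(u,v) scales areas by 2.
u-values: 11, -3, -4, 9; range = 11 − (-4) = 15.
v-values: -1, -5, 4, -3; range = 4 − (-5) = 9.
Area = (15 × 9) / 2 = 67.5.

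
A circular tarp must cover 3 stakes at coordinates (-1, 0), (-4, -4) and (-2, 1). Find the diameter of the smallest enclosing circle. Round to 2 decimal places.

5.39

Call the three points A, B, C in the order given.
Side lengths²: AB² = 25, AC² = 2, BC² = 29.
Since BC² = 29 ≥ 25 + 2 = 27, the angle opposite BC is not acute, so the smallest enclosing circle has BC as diameter.
Centre = midpoint of BC = (-3, -1.5), r² = 29/4 = 7.25.
Diameter = 2r = 2√(7.25) ≈ 5.39.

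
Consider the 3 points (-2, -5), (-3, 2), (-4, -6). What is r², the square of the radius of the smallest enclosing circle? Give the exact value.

16.25

Call the three points A, B, C in the order given.
Side lengths²: AB² = 50, AC² = 5, BC² = 65.
Since BC² = 65 ≥ 50 + 5 = 55, the angle opposite BC is not acute, so the smallest enclosing circle has BC as diameter.
Centre = midpoint of BC = (-3.5, -2), r² = 65/4 = 16.25.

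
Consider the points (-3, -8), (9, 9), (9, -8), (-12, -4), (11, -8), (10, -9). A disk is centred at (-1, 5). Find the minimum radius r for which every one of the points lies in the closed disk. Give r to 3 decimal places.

The required radius is the distance from (-1, 5) to the farthest point.
Squared distances: 173, 116, 269, 202, 313, 317.
Maximum is 317, attained at (10, -9).
r = √317 ≈ 17.804.

17.804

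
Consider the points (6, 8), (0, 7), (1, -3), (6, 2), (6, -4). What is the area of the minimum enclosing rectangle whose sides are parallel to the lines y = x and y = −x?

In coordinates u = x + y, v = x − y the rectangle is axis-aligned; the map (x,y)→(u,v) scales areas by 2.
u-values: 14, 7, -2, 8, 2; range = 14 − (-2) = 16.
v-values: -2, -7, 4, 4, 10; range = 10 − (-7) = 17.
Area = (16 × 17) / 2 = 136.

136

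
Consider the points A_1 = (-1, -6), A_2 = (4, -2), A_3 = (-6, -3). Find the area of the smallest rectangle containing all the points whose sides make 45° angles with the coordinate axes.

49.5

In coordinates u = x + y, v = x − y the rectangle is axis-aligned; the map (x,y)→(u,v) scales areas by 2.
u-values: -7, 2, -9; range = 2 − (-9) = 11.
v-values: 5, 6, -3; range = 6 − (-3) = 9.
Area = (11 × 9) / 2 = 49.5.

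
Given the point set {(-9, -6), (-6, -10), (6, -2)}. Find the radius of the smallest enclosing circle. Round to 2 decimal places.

7.76

Call the three points A, B, C in the order given.
Side lengths²: AB² = 25, AC² = 241, BC² = 208.
Since AC² = 241 ≥ 208 + 25 = 233, the angle opposite AC is not acute, so the smallest enclosing circle has AC as diameter.
Centre = midpoint of AC = (-1.5, -4), r² = 241/4 = 60.25.
r = √(60.25) ≈ 7.76.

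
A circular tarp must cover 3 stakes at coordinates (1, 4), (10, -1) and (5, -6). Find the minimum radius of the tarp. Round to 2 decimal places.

Call the three points A, B, C in the order given.
Side lengths²: AB² = 106, AC² = 116, BC² = 50.
Since AC² = 116 < 106 + 50 = 156, the triangle is acute, so the smallest enclosing circle is the circumcircle.
Circumcentre = (31/7, -3/7), r² = 1537/49.
r = √(1537/49) ≈ 5.60.

5.60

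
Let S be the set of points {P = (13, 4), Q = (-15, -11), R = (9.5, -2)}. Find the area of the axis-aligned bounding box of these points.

420

x ranges over [-15, 13], width 28.
y ranges over [-11, 4], height 15.
Area = 28 × 15 = 420.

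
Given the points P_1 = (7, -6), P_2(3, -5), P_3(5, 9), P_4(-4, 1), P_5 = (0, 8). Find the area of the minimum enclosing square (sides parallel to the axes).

The bounding box has width 11 and height 15.
An axis-aligned square enclosing the set must have side ≥ max(width, height).
So the minimum side is max(11, 15) = 15.
Area = 15² = 225.

225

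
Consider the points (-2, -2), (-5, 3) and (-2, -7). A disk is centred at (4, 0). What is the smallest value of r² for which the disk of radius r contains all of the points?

90

The required radius is the distance from (4, 0) to the farthest point.
Squared distances: 40, 90, 85.
Maximum is 90, attained at (-5, 3).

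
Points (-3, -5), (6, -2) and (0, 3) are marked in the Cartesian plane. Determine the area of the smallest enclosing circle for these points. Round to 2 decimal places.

79.31

Call the three points A, B, C in the order given.
Side lengths²: AB² = 90, AC² = 73, BC² = 61.
Since AB² = 90 < 73 + 61 = 134, the triangle is acute, so the smallest enclosing circle is the circumcircle.
Circumcentre = (41/42, -27/14), r² = 22265/882.
Area = π·r² = π·22265/882 ≈ 79.31.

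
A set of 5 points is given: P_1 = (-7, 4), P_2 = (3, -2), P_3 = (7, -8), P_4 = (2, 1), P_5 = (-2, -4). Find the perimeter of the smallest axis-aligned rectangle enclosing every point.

Width = max x − min x = 7 − (-7) = 14.
Height = max y − min y = 4 − (-8) = 12.
Perimeter = 2(14 + 12) = 52.

52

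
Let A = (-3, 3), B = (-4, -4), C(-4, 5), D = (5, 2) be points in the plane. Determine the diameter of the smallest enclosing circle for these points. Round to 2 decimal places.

11.40

The minimum enclosing circle is determined by three boundary points: B, C, D.
Their circumcentre is (-0.5, 0.5) with r² = 32.5.
The farthest remaining point A is at distance² 12.5 ≤ 32.5.
Diameter = 2r = 2√(32.5) ≈ 11.40.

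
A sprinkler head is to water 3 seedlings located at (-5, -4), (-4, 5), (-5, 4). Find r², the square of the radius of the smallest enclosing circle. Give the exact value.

Call the three points A, B, C in the order given.
Side lengths²: AB² = 82, AC² = 64, BC² = 2.
Since AB² = 82 ≥ 64 + 2 = 66, the angle opposite AB is not acute, so the smallest enclosing circle has AB as diameter.
Centre = midpoint of AB = (-4.5, 0.5), r² = 82/4 = 20.5.

20.5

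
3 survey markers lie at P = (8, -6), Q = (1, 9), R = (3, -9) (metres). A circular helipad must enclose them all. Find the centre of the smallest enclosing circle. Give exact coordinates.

(2, 0)

Side lengths²: PQ² = 274, PR² = 34, QR² = 328.
Since QR² = 328 ≥ 274 + 34 = 308, the angle opposite QR is not acute, so the smallest enclosing circle has QR as diameter.
Centre = midpoint of QR = (2, 0), r² = 328/4 = 82.
Centre = (2, 0).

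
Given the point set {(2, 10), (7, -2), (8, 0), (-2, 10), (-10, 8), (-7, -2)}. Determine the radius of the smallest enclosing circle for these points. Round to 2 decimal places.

9.87

The minimum enclosing circle of a finite set is fixed by two of the points (as a diameter) or three (as a circumcircle).
The minimum enclosing circle is determined by three boundary points: (7, -2), (8, 0), (-10, 8).
Their circumcentre is (-14/11, 149/44) with r² = 188665/1936.
The farthest remaining point (-7, -2) is at distance² 119673/1936 ≤ 188665/1936.
r = √(188665/1936) ≈ 9.87.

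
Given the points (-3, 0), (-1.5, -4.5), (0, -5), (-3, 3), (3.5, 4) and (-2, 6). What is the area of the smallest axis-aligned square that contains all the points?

121

The bounding box has width 6.5 and height 11.
An axis-aligned square enclosing the set must have side ≥ max(width, height).
So the minimum side is max(6.5, 11) = 11.
Area = 11² = 121.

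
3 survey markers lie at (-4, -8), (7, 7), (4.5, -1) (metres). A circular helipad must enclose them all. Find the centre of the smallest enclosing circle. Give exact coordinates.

(1.5, -0.5)

Call the three points A, B, C in the order given.
Side lengths²: AB² = 346, AC² = 121.25, BC² = 70.25.
Since AB² = 346 ≥ 121.25 + 70.25 = 191.5, the angle opposite AB is not acute, so the smallest enclosing circle has AB as diameter.
Centre = midpoint of AB = (1.5, -0.5), r² = 346/4 = 86.5.
Centre = (1.5, -0.5).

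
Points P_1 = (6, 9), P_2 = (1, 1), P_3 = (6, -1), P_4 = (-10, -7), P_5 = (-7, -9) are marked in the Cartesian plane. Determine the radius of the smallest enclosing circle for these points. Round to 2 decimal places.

11.31

A smallest enclosing disk is always determined by at most three of the input points on its boundary.
The farthest pair is P_1–P_4 with squared distance 512. The circle on this segment as diameter has centre (-2, 1) and r² = 512/4 = 128.
Check P_2: distance² to centre = 9 ≤ 128, so it lies inside.
All remaining points lie in this disk, and no smaller disk contains both endpoints, so this is the minimum enclosing circle.
r = √128 ≈ 11.31.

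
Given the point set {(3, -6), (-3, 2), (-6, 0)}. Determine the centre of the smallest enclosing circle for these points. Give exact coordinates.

Call the three points A, B, C in the order given.
Side lengths²: AB² = 100, AC² = 117, BC² = 13.
Since AC² = 117 ≥ 100 + 13 = 113, the angle opposite AC is not acute, so the smallest enclosing circle has AC as diameter.
Centre = midpoint of AC = (-1.5, -3), r² = 117/4 = 29.25.
Centre = (-1.5, -3).

(-1.5, -3)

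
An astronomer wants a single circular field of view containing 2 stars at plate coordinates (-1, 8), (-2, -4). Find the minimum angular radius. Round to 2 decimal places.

6.02

The smallest circle enclosing two points has them as diameter endpoints.
Centre = midpoint = (-1.5, 2); r² = |(-1, 8)−(-2, -4)|²/4 = 145/4 = 36.25.
r = √(36.25) ≈ 6.02.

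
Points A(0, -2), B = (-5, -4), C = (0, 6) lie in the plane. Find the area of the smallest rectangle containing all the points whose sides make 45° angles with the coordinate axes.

60

In coordinates u = x + y, v = x − y the rectangle is axis-aligned; the map (x,y)→(u,v) scales areas by 2.
u-values: -2, -9, 6; range = 6 − (-9) = 15.
v-values: 2, -1, -6; range = 2 − (-6) = 8.
Area = (15 × 8) / 2 = 60.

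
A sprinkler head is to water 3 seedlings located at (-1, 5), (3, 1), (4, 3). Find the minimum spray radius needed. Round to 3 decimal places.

2.838

Call the three points A, B, C in the order given.
Side lengths²: AB² = 32, AC² = 29, BC² = 5.
Since AB² = 32 < 29 + 5 = 34, the triangle is acute, so the smallest enclosing circle is the circumcircle.
Circumcentre = (7/6, 19/6), r² = 145/18.
r = √(145/18) ≈ 2.838.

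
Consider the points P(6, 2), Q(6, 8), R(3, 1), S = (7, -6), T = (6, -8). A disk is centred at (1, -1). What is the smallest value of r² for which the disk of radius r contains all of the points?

106

The required radius is the distance from (1, -1) to the farthest point.
Squared distances: 34, 106, 8, 61, 74.
Maximum is 106, attained at Q.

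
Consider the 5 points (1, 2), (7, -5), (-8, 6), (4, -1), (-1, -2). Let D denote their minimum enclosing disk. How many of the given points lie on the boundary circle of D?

The minimum enclosing circle of a finite set is fixed by two of the points (as a diameter) or three (as a circumcircle).
The farthest pair is (7, -5)–(-8, 6) with squared distance 346. The circle on this segment as diameter has centre (-0.5, 0.5) and r² = 346/4 = 86.5.
Check (1, 2): distance² to centre = 4.5 ≤ 86.5, so it lies inside.
All remaining points lie in this disk, and no smaller disk contains both endpoints, so this is the minimum enclosing circle.
The points at distance exactly r from the centre are (7, -5), (-8, 6) — 2 points.

2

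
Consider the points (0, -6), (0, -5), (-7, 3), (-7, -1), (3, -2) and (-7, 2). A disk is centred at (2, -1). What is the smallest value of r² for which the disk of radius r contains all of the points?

97

The required radius is the distance from (2, -1) to the farthest point.
Squared distances: 29, 20, 97, 81, 2, 90.
Maximum is 97, attained at (-7, 3).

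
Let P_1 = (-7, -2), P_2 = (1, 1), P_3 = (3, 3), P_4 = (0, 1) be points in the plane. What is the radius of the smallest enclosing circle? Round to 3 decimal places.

5.590

A smallest enclosing disk is always determined by at most three of the input points on its boundary.
The farthest pair is P_1–P_3 with squared distance 125. The circle on this segment as diameter has centre (-2, 0.5) and r² = 125/4 = 31.25.
Check P_2: distance² to centre = 9.25 ≤ 31.25, so it lies inside.
All remaining points lie in this disk, and no smaller disk contains both endpoints, so this is the minimum enclosing circle.
r = √(31.25) ≈ 5.590.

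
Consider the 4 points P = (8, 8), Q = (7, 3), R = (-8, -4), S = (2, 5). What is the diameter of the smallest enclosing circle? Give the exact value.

The farthest pair is P–R with squared distance 400. The circle on this segment as diameter has centre (0, 2) and r² = 400/4 = 100.
Check Q: distance² to centre = 50 ≤ 100, so it lies inside.
All remaining points lie in this disk, and no smaller disk contains both endpoints, so this is the minimum enclosing circle.
Diameter = 2r = 2√100 = 20.

20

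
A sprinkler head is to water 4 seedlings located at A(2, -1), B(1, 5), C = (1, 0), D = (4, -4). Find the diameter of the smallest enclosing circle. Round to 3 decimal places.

By Welzl's lemma the MEC is supported by two points (diametrically opposite) or three points (on a circumcircle).
The farthest pair is B–D with squared distance 90. The circle on this segment as diameter has centre (2.5, 0.5) and r² = 90/4 = 22.5.
Check A: distance² to centre = 2.5 ≤ 22.5, so it lies inside.
All remaining points lie in this disk, and no smaller disk contains both endpoints, so this is the minimum enclosing circle.
Diameter = 2r = 2√(22.5) ≈ 9.487.

9.487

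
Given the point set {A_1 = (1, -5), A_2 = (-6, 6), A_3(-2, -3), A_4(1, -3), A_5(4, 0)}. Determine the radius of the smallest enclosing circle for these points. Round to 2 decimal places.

6.52

By Welzl's lemma the MEC is supported by two points (diametrically opposite) or three points (on a circumcircle).
The farthest pair is A_1–A_2 with squared distance 170. The circle on this segment as diameter has centre (-2.5, 0.5) and r² = 170/4 = 42.5.
Check A_3: distance² to centre = 12.5 ≤ 42.5, so it lies inside.
All remaining points lie in this disk, and no smaller disk contains both endpoints, so this is the minimum enclosing circle.
r = √(42.5) ≈ 6.52.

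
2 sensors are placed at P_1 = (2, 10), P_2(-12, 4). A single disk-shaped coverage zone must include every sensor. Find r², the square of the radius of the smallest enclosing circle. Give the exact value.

The smallest circle enclosing two points has them as diameter endpoints.
Centre = midpoint = (-5, 7); r² = |P_1P_2|²/4 = 232/4 = 58.

58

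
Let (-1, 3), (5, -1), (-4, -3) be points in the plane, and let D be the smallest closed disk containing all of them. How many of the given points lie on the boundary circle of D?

Call the three points A, B, C in the order given.
Side lengths²: AB² = 52, AC² = 45, BC² = 85.
Since BC² = 85 < 52 + 45 = 97, the triangle is acute, so the smallest enclosing circle is the circumcircle.
Circumcentre = (0.375, -1.4375), r² = 21.58203125.
The points at distance exactly r from the centre are (-1, 3), (5, -1), (-4, -3) — 3 points.

3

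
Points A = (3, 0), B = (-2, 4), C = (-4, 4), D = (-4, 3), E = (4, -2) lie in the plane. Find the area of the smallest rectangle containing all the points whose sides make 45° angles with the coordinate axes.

28

In coordinates u = x + y, v = x − y the rectangle is axis-aligned; the map (x,y)→(u,v) scales areas by 2.
u-values: 3, 2, 0, -1, 2; range = 3 − (-1) = 4.
v-values: 3, -6, -8, -7, 6; range = 6 − (-8) = 14.
Area = (4 × 14) / 2 = 28.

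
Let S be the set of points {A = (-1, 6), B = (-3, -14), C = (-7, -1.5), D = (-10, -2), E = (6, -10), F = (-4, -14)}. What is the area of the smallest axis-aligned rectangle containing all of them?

320

x ranges over [-10, 6], width 16.
y ranges over [-14, 6], height 20.
Area = 16 × 20 = 320.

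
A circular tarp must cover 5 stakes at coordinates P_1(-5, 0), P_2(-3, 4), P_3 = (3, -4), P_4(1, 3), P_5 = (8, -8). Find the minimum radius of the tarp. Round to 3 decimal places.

A smallest enclosing disk is always determined by at most three of the input points on its boundary.
The farthest pair is P_2–P_5 with squared distance 265. The circle on this segment as diameter has centre (2.5, -2) and r² = 265/4 = 66.25.
Check P_1: distance² to centre = 60.25 ≤ 66.25, so it lies inside.
All remaining points lie in this disk, and no smaller disk contains both endpoints, so this is the minimum enclosing circle.
r = √(66.25) ≈ 8.139.

8.139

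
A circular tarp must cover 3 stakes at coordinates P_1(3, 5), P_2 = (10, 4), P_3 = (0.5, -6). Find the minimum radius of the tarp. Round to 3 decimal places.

Side lengths²: P_1P_2² = 50, P_1P_3² = 127.25, P_2P_3² = 190.25.
Since P_2P_3² = 190.25 ≥ 127.25 + 50 = 177.25, the angle opposite P_2P_3 is not acute, so the smallest enclosing circle has P_2P_3 as diameter.
Centre = midpoint of P_2P_3 = (5.25, -1), r² = 190.25/4 = 47.5625.
r = √(47.5625) ≈ 6.897.

6.897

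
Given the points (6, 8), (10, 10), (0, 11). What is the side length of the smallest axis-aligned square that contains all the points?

The bounding box has width 10 and height 3.
An axis-aligned square enclosing the set must have side ≥ max(width, height).
So the minimum side is max(10, 3) = 10.

10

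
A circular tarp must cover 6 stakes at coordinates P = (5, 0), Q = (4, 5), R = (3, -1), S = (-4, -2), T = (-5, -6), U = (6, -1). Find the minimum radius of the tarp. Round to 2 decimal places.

The farthest pair is Q–T with squared distance 202. The circle on this segment as diameter has centre (-0.5, -0.5) and r² = 202/4 = 50.5.
Check P: distance² to centre = 30.5 ≤ 50.5, so it lies inside.
All remaining points lie in this disk, and no smaller disk contains both endpoints, so this is the minimum enclosing circle.
r = √(50.5) ≈ 7.11.

7.11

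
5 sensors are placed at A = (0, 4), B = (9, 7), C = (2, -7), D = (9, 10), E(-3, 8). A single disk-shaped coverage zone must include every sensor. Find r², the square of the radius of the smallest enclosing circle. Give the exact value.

31265/361

The minimum enclosing circle is determined by three boundary points: C, D, E.
Their circumcentre is (79/19, 39/19) with r² = 31265/361.
The farthest remaining point B is at distance² 17300/361 ≤ 31265/361.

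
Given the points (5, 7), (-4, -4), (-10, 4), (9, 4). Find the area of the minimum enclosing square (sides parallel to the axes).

The bounding box has width 19 and height 11.
An axis-aligned square enclosing the set must have side ≥ max(width, height).
So the minimum side is max(19, 11) = 19.
Area = 19² = 361.

361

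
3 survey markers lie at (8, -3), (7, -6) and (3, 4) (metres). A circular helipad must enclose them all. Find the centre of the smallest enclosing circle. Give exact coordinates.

(5, -1)

Call the three points A, B, C in the order given.
Side lengths²: AB² = 10, AC² = 74, BC² = 116.
Since BC² = 116 ≥ 74 + 10 = 84, the angle opposite BC is not acute, so the smallest enclosing circle has BC as diameter.
Centre = midpoint of BC = (5, -1), r² = 116/4 = 29.
Centre = (5, -1).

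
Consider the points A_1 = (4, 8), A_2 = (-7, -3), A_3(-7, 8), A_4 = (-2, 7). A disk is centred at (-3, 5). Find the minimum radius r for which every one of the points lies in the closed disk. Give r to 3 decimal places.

8.944

The required radius is the distance from (-3, 5) to the farthest point.
Squared distances: 58, 80, 25, 5.
Maximum is 80, attained at A_2.
r = √80 ≈ 8.944.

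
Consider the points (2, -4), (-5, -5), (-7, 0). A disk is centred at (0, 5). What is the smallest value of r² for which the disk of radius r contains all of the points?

125

The required radius is the distance from (0, 5) to the farthest point.
Squared distances: 85, 125, 74.
Maximum is 125, attained at (-5, -5).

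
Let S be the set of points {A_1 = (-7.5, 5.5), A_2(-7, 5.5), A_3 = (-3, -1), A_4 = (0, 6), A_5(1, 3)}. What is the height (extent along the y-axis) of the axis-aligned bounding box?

max y = 6, min y = -1, so height = 7.

7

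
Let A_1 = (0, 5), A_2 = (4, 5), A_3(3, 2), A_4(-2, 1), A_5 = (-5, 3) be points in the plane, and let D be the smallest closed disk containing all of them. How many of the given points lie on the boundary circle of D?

2

The farthest pair is A_2–A_5 with squared distance 85. The circle on this segment as diameter has centre (-0.5, 4) and r² = 85/4 = 21.25.
Check A_1: distance² to centre = 1.25 ≤ 21.25, so it lies inside.
All remaining points lie in this disk, and no smaller disk contains both endpoints, so this is the minimum enclosing circle.
The points at distance exactly r from the centre are A_2, A_5 — 2 points.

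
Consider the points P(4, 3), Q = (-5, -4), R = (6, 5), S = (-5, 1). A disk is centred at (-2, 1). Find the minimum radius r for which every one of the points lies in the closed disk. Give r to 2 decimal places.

8.94

The required radius is the distance from (-2, 1) to the farthest point.
Squared distances: 40, 34, 80, 9.
Maximum is 80, attained at R.
r = √80 ≈ 8.94.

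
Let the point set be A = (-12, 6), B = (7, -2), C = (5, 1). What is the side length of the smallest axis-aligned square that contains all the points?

19

The bounding box has width 19 and height 8.
An axis-aligned square enclosing the set must have side ≥ max(width, height).
So the minimum side is max(19, 8) = 19.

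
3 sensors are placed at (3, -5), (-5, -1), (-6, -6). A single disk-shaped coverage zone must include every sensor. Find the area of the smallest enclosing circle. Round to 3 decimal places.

69.193

Call the three points A, B, C in the order given.
Side lengths²: AB² = 80, AC² = 82, BC² = 26.
Since AC² = 82 < 80 + 26 = 106, the triangle is acute, so the smallest enclosing circle is the circumcircle.
Circumcentre = (-18/11, -47/11), r² = 2665/121.
Area = π·r² = π·2665/121 ≈ 69.193.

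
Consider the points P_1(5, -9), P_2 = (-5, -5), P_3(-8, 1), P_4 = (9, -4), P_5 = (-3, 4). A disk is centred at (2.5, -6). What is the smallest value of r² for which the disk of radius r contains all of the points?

159.25

The required radius is the distance from (2.5, -6) to the farthest point.
Squared distances: 15.25, 57.25, 159.25, 46.25, 130.25.
Maximum is 159.25, attained at P_3.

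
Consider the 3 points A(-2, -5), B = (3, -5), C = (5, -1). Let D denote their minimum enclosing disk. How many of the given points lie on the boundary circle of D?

Side lengths²: AB² = 25, AC² = 65, BC² = 20.
Since AC² = 65 ≥ 25 + 20 = 45, the angle opposite AC is not acute, so the smallest enclosing circle has AC as diameter.
Centre = midpoint of AC = (1.5, -3), r² = 65/4 = 16.25.
The points at distance exactly r from the centre are A, C — 2 points.

2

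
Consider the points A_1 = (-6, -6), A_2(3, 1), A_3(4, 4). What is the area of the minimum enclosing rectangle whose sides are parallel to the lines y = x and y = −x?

20

In coordinates u = x + y, v = x − y the rectangle is axis-aligned; the map (x,y)→(u,v) scales areas by 2.
u-values: -12, 4, 8; range = 8 − (-12) = 20.
v-values: 0, 2, 0; range = 2 − 0 = 2.
Area = (20 × 2) / 2 = 20.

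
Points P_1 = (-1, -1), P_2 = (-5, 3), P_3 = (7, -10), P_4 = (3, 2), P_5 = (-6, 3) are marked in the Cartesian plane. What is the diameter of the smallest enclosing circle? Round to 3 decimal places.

The farthest pair is P_3–P_5 with squared distance 338. The circle on this segment as diameter has centre (0.5, -3.5) and r² = 338/4 = 84.5.
Check P_1: distance² to centre = 8.5 ≤ 84.5, so it lies inside.
All remaining points lie in this disk, and no smaller disk contains both endpoints, so this is the minimum enclosing circle.
Diameter = 2r = 2√(84.5) ≈ 18.385.

18.385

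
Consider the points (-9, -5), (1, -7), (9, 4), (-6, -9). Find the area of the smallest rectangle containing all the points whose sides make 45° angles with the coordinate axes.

In coordinates u = x + y, v = x − y the rectangle is axis-aligned; the map (x,y)→(u,v) scales areas by 2.
u-values: -14, -6, 13, -15; range = 13 − (-15) = 28.
v-values: -4, 8, 5, 3; range = 8 − (-4) = 12.
Area = (28 × 12) / 2 = 168.

168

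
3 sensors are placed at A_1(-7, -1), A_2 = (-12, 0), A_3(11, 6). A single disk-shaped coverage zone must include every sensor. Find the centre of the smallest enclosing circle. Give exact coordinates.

(-0.5, 3)

Side lengths²: A_1A_2² = 26, A_1A_3² = 373, A_2A_3² = 565.
Since A_2A_3² = 565 ≥ 373 + 26 = 399, the angle opposite A_2A_3 is not acute, so the smallest enclosing circle has A_2A_3 as diameter.
Centre = midpoint of A_2A_3 = (-0.5, 3), r² = 565/4 = 141.25.
Centre = (-0.5, 3).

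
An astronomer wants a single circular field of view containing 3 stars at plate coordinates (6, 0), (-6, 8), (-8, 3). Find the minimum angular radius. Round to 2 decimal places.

7.32

Call the three points A, B, C in the order given.
Side lengths²: AB² = 208, AC² = 205, BC² = 29.
Since AB² = 208 < 205 + 29 = 234, the triangle is acute, so the smallest enclosing circle is the circumcircle.
Circumcentre = (-13/19, 113/38), r² = 77285/1444.
r = √(77285/1444) ≈ 7.32.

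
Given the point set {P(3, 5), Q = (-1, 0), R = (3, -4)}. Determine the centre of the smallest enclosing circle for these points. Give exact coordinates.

Side lengths²: PQ² = 41, PR² = 81, QR² = 32.
Since PR² = 81 ≥ 41 + 32 = 73, the angle opposite PR is not acute, so the smallest enclosing circle has PR as diameter.
Centre = midpoint of PR = (3, 0.5), r² = 81/4 = 20.25.
Centre = (3, 0.5).

(3, 0.5)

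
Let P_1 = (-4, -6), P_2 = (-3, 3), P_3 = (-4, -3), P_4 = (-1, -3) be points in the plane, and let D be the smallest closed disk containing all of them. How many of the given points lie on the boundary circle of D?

2

By Welzl's lemma the MEC is supported by two points (diametrically opposite) or three points (on a circumcircle).
The farthest pair is P_1–P_2 with squared distance 82. The circle on this segment as diameter has centre (-3.5, -1.5) and r² = 82/4 = 20.5.
Check P_3: distance² to centre = 2.5 ≤ 20.5, so it lies inside.
All remaining points lie in this disk, and no smaller disk contains both endpoints, so this is the minimum enclosing circle.
The points at distance exactly r from the centre are P_1, P_2 — 2 points.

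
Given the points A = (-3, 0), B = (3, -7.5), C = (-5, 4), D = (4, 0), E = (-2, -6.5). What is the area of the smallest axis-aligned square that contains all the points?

132.25

The bounding box has width 9 and height 11.5.
An axis-aligned square enclosing the set must have side ≥ max(width, height).
So the minimum side is max(9, 11.5) = 11.5.
Area = 11.5² = 132.25.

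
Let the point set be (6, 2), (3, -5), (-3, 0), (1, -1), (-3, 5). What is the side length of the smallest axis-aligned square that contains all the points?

The bounding box has width 9 and height 10.
An axis-aligned square enclosing the set must have side ≥ max(width, height).
So the minimum side is max(9, 10) = 10.

10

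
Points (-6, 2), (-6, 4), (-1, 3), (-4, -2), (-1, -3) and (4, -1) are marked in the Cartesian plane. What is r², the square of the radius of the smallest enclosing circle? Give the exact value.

A smallest enclosing disk is always determined by at most three of the input points on its boundary.
The farthest pair is (-6, 4)–(4, -1) with squared distance 125. The circle on this segment as diameter has centre (-1, 1.5) and r² = 125/4 = 31.25.
Check (-6, 2): distance² to centre = 25.25 ≤ 31.25, so it lies inside.
All remaining points lie in this disk, and no smaller disk contains both endpoints, so this is the minimum enclosing circle.

31.25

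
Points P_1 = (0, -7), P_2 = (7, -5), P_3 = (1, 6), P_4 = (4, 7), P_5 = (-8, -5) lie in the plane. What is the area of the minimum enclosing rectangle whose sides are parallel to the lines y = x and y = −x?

In coordinates u = x + y, v = x − y the rectangle is axis-aligned; the map (x,y)→(u,v) scales areas by 2.
u-values: -7, 2, 7, 11, -13; range = 11 − (-13) = 24.
v-values: 7, 12, -5, -3, -3; range = 12 − (-5) = 17.
Area = (24 × 17) / 2 = 204.

204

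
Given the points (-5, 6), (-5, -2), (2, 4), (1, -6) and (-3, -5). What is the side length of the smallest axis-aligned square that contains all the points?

12

The bounding box has width 7 and height 12.
An axis-aligned square enclosing the set must have side ≥ max(width, height).
So the minimum side is max(7, 12) = 12.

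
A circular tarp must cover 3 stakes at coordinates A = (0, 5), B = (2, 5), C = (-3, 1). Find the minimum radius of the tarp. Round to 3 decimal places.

Side lengths²: AB² = 4, AC² = 25, BC² = 41.
Since BC² = 41 ≥ 25 + 4 = 29, the angle opposite BC is not acute, so the smallest enclosing circle has BC as diameter.
Centre = midpoint of BC = (-0.5, 3), r² = 41/4 = 10.25.
r = √(10.25) ≈ 3.202.

3.202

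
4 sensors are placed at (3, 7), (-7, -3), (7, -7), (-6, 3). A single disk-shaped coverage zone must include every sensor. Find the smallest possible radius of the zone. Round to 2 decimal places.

The minimum enclosing circle is determined by three boundary points: (3, 7), (-7, -3), (7, -7).
Their circumcentre is (10/9, -10/9) with r² = 5618/81.
The farthest remaining point (-6, 3) is at distance² 5465/81 ≤ 5618/81.
r = √(5618/81) ≈ 8.33.

8.33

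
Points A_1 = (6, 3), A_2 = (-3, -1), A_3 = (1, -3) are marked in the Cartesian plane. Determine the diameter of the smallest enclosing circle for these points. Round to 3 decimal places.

Side lengths²: A_1A_2² = 97, A_1A_3² = 61, A_2A_3² = 20.
Since A_1A_2² = 97 ≥ 61 + 20 = 81, the angle opposite A_1A_2 is not acute, so the smallest enclosing circle has A_1A_2 as diameter.
Centre = midpoint of A_1A_2 = (1.5, 1), r² = 97/4 = 24.25.
Diameter = 2r = 2√(24.25) ≈ 9.849.

9.849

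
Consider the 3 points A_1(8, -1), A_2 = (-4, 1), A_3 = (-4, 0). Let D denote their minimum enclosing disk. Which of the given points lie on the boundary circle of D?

Side lengths²: A_1A_2² = 148, A_1A_3² = 145, A_2A_3² = 1.
Since A_1A_2² = 148 ≥ 145 + 1 = 146, the angle opposite A_1A_2 is not acute, so the smallest enclosing circle has A_1A_2 as diameter.
Centre = midpoint of A_1A_2 = (2, 0), r² = 148/4 = 37.
The points at distance exactly r from the centre are A_1, A_2 — 2 points.

A_1, A_2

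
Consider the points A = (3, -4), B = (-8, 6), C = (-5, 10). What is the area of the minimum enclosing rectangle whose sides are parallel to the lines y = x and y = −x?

In coordinates u = x + y, v = x − y the rectangle is axis-aligned; the map (x,y)→(u,v) scales areas by 2.
u-values: -1, -2, 5; range = 5 − (-2) = 7.
v-values: 7, -14, -15; range = 7 − (-15) = 22.
Area = (7 × 22) / 2 = 77.

77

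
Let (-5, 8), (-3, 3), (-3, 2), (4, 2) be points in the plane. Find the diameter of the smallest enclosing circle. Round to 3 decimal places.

The farthest pair is (-5, 8)–(4, 2) with squared distance 117. The circle on this segment as diameter has centre (-0.5, 5) and r² = 117/4 = 29.25.
Check (-3, 3): distance² to centre = 10.25 ≤ 29.25, so it lies inside.
All remaining points lie in this disk, and no smaller disk contains both endpoints, so this is the minimum enclosing circle.
Diameter = 2r = 2√(29.25) ≈ 10.817.

10.817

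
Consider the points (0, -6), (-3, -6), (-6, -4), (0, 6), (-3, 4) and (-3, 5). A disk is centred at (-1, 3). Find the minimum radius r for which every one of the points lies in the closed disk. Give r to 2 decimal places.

The required radius is the distance from (-1, 3) to the farthest point.
Squared distances: 82, 85, 74, 10, 5, 8.
Maximum is 85, attained at (-3, -6).
r = √85 ≈ 9.22.

9.22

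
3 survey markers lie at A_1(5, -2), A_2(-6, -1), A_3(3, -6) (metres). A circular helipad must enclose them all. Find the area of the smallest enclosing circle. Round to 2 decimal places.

96.00

Side lengths²: A_1A_2² = 122, A_1A_3² = 20, A_2A_3² = 106.
Since A_1A_2² = 122 < 106 + 20 = 126, the triangle is acute, so the smallest enclosing circle is the circumcircle.
Circumcentre = (-12/23, -40/23), r² = 16165/529.
Area = π·r² = π·16165/529 ≈ 96.00.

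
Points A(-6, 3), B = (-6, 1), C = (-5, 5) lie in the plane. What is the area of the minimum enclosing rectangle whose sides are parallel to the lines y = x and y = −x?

7.5

In coordinates u = x + y, v = x − y the rectangle is axis-aligned; the map (x,y)→(u,v) scales areas by 2.
u-values: -3, -5, 0; range = 0 − (-5) = 5.
v-values: -9, -7, -10; range = -7 − (-10) = 3.
Area = (5 × 3) / 2 = 7.5.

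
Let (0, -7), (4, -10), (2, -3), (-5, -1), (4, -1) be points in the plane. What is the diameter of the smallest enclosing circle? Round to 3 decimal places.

The farthest pair is (4, -10)–(-5, -1) with squared distance 162. The circle on this segment as diameter has centre (-0.5, -5.5) and r² = 162/4 = 40.5.
Check (0, -7): distance² to centre = 2.5 ≤ 40.5, so it lies inside.
All remaining points lie in this disk, and no smaller disk contains both endpoints, so this is the minimum enclosing circle.
Diameter = 2r = 2√(40.5) ≈ 12.728.

12.728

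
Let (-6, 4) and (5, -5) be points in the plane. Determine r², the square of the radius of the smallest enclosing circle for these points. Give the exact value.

The smallest circle enclosing two points has them as diameter endpoints.
Centre = midpoint = (-0.5, -0.5); r² = |(-6, 4)−(5, -5)|²/4 = 202/4 = 50.5.

50.5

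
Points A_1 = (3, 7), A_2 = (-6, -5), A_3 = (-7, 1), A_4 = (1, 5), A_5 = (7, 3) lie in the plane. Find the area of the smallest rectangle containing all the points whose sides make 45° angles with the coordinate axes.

126

In coordinates u = x + y, v = x − y the rectangle is axis-aligned; the map (x,y)→(u,v) scales areas by 2.
u-values: 10, -11, -6, 6, 10; range = 10 − (-11) = 21.
v-values: -4, -1, -8, -4, 4; range = 4 − (-8) = 12.
Area = (21 × 12) / 2 = 126.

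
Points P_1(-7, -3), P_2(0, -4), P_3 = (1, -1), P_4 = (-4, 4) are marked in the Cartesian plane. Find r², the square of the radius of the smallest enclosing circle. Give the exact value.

The minimum enclosing circle is determined by three boundary points: P_1, P_2, P_4.
Their circumcentre is (-40/13, -7/13) with r² = 3625/169.
The farthest remaining point P_3 is at distance² 2845/169 ≤ 3625/169.

3625/169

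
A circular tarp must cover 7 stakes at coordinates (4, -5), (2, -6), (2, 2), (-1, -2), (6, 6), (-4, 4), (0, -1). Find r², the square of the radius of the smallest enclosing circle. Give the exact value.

The minimum enclosing circle of a finite set is fixed by two of the points (as a diameter) or three (as a circumcircle).
The minimum enclosing circle is determined by three boundary points: (2, -6), (6, 6), (-4, 4).
Their circumcentre is (13/7, 5/7) with r² = 2210/49.
The farthest remaining point (4, -5) is at distance² 1825/49 ≤ 2210/49.

2210/49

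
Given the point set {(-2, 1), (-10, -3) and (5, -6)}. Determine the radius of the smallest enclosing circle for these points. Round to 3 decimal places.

Call the three points A, B, C in the order given.
Side lengths²: AB² = 80, AC² = 98, BC² = 234.
Since BC² = 234 ≥ 98 + 80 = 178, the angle opposite BC is not acute, so the smallest enclosing circle has BC as diameter.
Centre = midpoint of BC = (-2.5, -4.5), r² = 234/4 = 58.5.
r = √(58.5) ≈ 7.649.

7.649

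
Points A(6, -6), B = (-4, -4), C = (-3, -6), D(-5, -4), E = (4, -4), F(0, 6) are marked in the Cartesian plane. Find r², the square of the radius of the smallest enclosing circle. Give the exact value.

48.828125

The minimum enclosing circle of a finite set is fixed by two of the points (as a diameter) or three (as a circumcircle).
The minimum enclosing circle is determined by three boundary points: A, D, F.
Their circumcentre is (1.25, -0.875) with r² = 48.828125.
The farthest remaining point C is at distance² 44.328125 ≤ 48.828125.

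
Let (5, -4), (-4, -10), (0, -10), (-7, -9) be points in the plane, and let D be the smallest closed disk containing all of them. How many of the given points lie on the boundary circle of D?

A smallest enclosing disk is always determined by at most three of the input points on its boundary.
The farthest pair is (5, -4)–(-7, -9) with squared distance 169. The circle on this segment as diameter has centre (-1, -6.5) and r² = 169/4 = 42.25.
Check (-4, -10): distance² to centre = 21.25 ≤ 42.25, so it lies inside.
All remaining points lie in this disk, and no smaller disk contains both endpoints, so this is the minimum enclosing circle.
The points at distance exactly r from the centre are (5, -4), (-7, -9) — 2 points.

2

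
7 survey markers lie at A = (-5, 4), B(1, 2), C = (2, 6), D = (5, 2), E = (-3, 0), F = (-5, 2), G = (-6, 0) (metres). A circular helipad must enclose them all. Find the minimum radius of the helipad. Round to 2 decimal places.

5.59

The farthest pair is D–G with squared distance 125. The circle on this segment as diameter has centre (-0.5, 1) and r² = 125/4 = 31.25.
Check A: distance² to centre = 29.25 ≤ 31.25, so it lies inside.
All remaining points lie in this disk, and no smaller disk contains both endpoints, so this is the minimum enclosing circle.
r = √(31.25) ≈ 5.59.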